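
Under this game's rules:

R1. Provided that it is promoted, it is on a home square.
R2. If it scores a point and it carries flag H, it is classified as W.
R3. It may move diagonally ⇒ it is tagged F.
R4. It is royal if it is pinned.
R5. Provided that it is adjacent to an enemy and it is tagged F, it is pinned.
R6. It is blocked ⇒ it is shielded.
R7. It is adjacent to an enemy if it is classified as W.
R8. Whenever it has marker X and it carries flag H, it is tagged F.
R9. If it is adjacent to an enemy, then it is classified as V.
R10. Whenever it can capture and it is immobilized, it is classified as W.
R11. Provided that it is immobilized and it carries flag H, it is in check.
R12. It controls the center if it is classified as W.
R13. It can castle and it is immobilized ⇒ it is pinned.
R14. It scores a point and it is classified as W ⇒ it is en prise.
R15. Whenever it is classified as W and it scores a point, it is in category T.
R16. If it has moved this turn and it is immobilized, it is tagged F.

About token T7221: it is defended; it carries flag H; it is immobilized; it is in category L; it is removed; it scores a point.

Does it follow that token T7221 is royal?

Forward chaining from the given facts derives: is classified as W, is adjacent to an enemy, is classified as V, is in check, controls the center, is en prise, is in category T.
The only rule concluding "it is royal" is R4, which needs "it is pinned"; that is never established.

No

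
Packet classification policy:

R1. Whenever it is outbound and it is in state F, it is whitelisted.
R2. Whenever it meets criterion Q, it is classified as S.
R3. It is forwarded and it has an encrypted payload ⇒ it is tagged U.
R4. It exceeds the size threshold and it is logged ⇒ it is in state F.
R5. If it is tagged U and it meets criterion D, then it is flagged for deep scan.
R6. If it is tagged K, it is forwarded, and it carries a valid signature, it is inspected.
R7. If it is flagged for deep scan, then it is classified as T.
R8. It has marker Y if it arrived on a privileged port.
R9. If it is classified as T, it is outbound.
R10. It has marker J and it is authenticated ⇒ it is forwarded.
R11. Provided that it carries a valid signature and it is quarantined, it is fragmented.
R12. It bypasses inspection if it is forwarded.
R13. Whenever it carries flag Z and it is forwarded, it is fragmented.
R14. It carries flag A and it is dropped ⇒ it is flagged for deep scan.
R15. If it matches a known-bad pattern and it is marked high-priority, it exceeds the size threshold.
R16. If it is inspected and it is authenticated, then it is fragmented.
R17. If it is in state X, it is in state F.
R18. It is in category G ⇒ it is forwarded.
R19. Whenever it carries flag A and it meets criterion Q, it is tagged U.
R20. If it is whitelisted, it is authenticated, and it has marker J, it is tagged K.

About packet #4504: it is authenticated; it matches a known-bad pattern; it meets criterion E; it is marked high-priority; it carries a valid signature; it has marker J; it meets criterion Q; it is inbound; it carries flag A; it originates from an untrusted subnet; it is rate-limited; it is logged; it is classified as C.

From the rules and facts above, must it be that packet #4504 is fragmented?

Forward chaining from the given facts derives: is classified as S, is forwarded, bypasses inspection, exceeds the size threshold, is tagged U, is in state F.
Rules concluding "it is fragmented": R11 needs "it is quarantined"; R13 needs "it carries flag Z"; R16 needs "it is inspected" — none of these are established.

No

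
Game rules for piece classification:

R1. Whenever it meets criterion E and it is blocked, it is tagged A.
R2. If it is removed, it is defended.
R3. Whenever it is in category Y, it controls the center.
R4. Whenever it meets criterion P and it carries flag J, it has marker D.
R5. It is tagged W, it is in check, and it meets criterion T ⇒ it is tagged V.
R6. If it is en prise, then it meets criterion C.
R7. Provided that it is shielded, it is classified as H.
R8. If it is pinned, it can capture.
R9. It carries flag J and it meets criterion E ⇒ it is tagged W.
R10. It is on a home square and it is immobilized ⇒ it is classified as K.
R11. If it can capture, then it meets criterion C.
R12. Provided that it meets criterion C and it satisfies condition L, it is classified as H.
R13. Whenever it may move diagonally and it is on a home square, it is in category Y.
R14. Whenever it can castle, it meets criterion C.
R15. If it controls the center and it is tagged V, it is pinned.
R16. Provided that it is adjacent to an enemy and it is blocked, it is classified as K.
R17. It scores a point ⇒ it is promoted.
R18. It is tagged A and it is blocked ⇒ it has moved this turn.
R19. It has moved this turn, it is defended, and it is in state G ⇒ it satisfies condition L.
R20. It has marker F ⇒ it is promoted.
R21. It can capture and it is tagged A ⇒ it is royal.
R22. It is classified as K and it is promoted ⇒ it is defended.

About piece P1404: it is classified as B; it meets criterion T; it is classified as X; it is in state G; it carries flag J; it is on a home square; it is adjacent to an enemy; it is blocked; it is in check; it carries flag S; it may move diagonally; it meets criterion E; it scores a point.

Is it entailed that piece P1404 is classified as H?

Yes

By R1 (it meets criterion E, it is blocked): it is tagged A.
By R9 (it carries flag J, it meets criterion E): it is tagged W.
By R13 (it may move diagonally, it is on a home square): it is in category Y.
By R16 (it is adjacent to an enemy, it is blocked): it is classified as K.
By R17 (it scores a point): it is promoted.
By R18 (it is tagged A, it is blocked): it has moved this turn.
By R22 (it is classified as K, it is promoted): it is defended.
By R3 (it is in category Y): it controls the center.
By R5 (it is tagged W, it is in check, it meets criterion T): it is tagged V.
By R15 (it controls the center, it is tagged V): it is pinned.
By R19 (it has moved this turn, it is defended, it is in state G): it satisfies condition L.
By R8 (it is pinned): it can capture.
By R11 (it can capture): it meets criterion C.
By R12 (it meets criterion C, it satisfies condition L): it is classified as H.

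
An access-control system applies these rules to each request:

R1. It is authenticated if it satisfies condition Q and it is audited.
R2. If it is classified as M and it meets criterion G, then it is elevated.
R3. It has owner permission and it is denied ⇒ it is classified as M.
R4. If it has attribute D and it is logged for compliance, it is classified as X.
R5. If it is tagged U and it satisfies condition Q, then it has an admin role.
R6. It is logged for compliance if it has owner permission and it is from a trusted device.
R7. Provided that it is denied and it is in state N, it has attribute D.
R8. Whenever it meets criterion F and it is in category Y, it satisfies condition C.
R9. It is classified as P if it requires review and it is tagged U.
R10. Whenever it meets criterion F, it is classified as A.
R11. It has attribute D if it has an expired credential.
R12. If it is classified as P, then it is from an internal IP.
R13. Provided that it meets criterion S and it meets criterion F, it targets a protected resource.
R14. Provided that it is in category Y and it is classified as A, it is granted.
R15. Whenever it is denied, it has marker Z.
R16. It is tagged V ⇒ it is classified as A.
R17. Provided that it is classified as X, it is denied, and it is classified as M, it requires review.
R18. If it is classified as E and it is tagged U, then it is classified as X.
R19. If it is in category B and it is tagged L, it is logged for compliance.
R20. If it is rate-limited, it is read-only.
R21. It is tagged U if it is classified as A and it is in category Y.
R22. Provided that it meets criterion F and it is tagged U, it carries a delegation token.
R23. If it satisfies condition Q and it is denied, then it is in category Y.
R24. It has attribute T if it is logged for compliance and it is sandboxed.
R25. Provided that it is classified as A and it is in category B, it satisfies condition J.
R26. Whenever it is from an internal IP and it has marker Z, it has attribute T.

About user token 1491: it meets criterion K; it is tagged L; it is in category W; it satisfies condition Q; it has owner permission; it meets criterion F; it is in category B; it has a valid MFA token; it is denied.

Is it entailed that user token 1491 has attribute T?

Forward chaining from the given facts derives: is classified as M, is classified as A, has marker Z, is logged for compliance, is in category Y, satisfies condition J, satisfies condition C, is granted, is tagged U, carries a delegation token, has an admin role.
Rules concluding "it has attribute T": R24 needs "it is sandboxed"; R26 needs "it is from an internal IP" — none of these are established.

No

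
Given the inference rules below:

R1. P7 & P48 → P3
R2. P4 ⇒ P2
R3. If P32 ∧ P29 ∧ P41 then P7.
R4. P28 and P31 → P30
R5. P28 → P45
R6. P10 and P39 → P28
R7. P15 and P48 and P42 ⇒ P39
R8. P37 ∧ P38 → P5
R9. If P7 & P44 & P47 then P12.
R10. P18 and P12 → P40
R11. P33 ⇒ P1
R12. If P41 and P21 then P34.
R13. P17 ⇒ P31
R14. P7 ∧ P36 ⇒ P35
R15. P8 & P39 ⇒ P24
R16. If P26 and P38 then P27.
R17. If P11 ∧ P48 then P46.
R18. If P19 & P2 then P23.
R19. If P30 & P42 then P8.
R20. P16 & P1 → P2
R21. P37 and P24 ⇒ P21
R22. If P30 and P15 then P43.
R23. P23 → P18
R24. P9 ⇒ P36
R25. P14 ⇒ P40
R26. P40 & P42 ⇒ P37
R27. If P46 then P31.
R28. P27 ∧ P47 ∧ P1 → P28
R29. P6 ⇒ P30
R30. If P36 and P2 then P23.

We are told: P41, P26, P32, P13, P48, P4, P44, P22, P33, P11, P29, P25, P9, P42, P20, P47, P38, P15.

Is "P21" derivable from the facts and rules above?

Yes

P2  (by R2: P4)
P7  (by R3: P32, P29, P41)
P39  (by R7: P15, P48, P42)
P12  (by R9: P7, P44, P47)
P1  (by R11: P33)
P27  (by R16: P26, P38)
P46  (by R17: P11, P48)
P36  (by R24: P9)
P31  (by R27: P46)
P28  (by R28: P27, P47, P1)
P23  (by R30: P36, P2)
P30  (by R4: P28, P31)
P8  (by R19: P30, P42)
P18  (by R23: P23)
P40  (by R10: P18, P12)
P24  (by R15: P8, P39)
P37  (by R26: P40, P42)
P21  (by R21: P37, P24)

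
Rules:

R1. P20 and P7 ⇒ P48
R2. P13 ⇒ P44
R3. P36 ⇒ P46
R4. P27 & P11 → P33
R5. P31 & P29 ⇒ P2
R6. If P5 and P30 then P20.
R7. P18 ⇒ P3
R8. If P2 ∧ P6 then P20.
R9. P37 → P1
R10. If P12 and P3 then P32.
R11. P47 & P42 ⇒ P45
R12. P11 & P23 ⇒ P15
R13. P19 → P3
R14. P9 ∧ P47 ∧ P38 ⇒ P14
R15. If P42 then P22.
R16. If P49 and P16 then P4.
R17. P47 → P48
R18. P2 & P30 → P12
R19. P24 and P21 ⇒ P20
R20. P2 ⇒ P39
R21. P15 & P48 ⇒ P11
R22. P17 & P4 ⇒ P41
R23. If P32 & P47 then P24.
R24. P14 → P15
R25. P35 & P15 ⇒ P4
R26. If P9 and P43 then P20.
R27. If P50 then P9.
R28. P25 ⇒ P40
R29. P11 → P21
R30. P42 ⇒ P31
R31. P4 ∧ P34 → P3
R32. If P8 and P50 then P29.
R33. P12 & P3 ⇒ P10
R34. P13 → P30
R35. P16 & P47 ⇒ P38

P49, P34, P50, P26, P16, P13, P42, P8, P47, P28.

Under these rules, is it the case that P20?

Yes

P4  (by R16: P49, P16)
P48  (by R17: P47)
P9  (by R27: P50)
P31  (by R30: P42)
P3  (by R31: P4, P34)
P29  (by R32: P8, P50)
P30  (by R34: P13)
P38  (by R35: P16, P47)
P2  (by R5: P31, P29)
P14  (by R14: P9, P47, P38)
P12  (by R18: P2, P30)
P15  (by R24: P14)
P32  (by R10: P12, P3)
P11  (by R21: P15, P48)
P24  (by R23: P32, P47)
P21  (by R29: P11)
P20  (by R19: P24, P21)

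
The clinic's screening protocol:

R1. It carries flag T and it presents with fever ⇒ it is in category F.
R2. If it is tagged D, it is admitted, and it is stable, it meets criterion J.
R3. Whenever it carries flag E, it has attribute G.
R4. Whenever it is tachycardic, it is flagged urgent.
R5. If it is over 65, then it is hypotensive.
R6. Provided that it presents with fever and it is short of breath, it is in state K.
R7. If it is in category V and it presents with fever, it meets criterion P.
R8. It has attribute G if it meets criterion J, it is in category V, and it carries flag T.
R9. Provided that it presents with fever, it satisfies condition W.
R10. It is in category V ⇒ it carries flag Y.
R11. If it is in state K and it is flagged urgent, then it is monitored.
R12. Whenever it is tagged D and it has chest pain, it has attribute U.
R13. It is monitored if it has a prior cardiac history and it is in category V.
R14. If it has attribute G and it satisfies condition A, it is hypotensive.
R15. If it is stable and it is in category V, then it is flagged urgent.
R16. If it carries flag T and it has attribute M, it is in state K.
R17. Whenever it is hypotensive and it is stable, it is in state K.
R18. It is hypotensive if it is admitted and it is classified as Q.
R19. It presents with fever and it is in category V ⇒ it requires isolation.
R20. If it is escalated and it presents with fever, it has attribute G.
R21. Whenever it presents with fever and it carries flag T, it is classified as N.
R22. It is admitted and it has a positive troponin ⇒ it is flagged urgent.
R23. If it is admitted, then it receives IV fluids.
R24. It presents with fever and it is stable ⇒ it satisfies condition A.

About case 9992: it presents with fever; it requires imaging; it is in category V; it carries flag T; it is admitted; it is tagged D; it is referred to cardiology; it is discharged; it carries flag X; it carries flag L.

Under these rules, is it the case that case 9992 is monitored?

Forward chaining from the given facts derives: is in category F, meets criterion P, satisfies condition W, carries flag Y, requires isolation, is classified as N, receives IV fluids.
Rules concluding "it is monitored": R11 needs "it is in state K"; R13 needs "it has a prior cardiac history" — none of these are established.

No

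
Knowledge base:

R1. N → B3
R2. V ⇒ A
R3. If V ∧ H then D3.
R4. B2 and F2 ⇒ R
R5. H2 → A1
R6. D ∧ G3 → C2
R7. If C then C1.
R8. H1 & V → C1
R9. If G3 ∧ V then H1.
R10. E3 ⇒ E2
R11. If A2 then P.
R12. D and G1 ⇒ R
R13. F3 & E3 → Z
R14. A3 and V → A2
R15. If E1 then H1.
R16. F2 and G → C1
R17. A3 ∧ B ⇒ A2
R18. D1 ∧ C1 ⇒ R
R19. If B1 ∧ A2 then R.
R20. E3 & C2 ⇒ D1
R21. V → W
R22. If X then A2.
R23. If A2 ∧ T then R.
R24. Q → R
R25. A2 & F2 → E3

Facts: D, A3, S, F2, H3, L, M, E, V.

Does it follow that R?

Forward chaining from the given facts derives: A, A2, W, E3, E2, P.
Rules concluding R: R4 needs B2; R12 needs G1; R18 needs D1; R19 needs B1; R23 needs T; R24 needs Q — none of these are established.

No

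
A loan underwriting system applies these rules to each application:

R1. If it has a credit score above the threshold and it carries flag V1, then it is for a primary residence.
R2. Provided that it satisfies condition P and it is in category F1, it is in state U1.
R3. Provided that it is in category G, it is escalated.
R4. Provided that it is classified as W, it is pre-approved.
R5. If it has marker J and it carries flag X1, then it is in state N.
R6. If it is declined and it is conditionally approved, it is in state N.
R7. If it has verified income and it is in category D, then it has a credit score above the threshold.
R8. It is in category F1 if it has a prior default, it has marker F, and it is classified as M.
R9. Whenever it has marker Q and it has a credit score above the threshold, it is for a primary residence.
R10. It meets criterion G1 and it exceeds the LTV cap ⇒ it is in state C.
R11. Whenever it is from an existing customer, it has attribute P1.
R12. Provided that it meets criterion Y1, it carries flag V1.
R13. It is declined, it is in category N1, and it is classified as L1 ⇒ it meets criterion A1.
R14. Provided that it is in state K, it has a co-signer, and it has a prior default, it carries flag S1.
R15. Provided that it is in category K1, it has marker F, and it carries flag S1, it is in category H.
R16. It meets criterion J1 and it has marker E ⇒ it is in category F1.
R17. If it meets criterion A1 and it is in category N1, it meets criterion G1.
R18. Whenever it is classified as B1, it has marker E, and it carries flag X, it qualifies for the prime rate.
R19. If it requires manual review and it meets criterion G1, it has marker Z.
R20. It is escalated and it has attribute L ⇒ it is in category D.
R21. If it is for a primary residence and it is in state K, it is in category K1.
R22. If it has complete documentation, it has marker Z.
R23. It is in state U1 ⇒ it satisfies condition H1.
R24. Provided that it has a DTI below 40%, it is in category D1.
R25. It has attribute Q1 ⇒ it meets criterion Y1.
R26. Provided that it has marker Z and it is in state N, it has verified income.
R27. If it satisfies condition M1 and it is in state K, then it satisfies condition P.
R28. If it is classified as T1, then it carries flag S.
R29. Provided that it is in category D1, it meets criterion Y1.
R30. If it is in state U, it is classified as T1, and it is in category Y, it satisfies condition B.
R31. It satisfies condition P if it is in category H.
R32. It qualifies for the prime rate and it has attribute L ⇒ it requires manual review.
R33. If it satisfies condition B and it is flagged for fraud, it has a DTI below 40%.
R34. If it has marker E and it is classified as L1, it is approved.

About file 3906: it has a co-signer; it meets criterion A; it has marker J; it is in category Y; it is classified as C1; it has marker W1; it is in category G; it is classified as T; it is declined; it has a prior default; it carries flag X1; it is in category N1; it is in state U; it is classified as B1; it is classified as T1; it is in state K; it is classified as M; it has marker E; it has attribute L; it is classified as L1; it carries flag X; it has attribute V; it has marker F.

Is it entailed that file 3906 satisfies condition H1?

Forward chaining from the given facts derives: is escalated, is in state N, is in category F1, meets criterion A1, carries flag S1, meets criterion G1, qualifies for the prime rate, is in category D, carries flag S, satisfies condition B, requires manual review, is approved, has marker Z, has verified income, has a credit score above the threshold.
The only rule concluding "it satisfies condition H1" is R23, which needs "it is in state U1"; that is never established.

No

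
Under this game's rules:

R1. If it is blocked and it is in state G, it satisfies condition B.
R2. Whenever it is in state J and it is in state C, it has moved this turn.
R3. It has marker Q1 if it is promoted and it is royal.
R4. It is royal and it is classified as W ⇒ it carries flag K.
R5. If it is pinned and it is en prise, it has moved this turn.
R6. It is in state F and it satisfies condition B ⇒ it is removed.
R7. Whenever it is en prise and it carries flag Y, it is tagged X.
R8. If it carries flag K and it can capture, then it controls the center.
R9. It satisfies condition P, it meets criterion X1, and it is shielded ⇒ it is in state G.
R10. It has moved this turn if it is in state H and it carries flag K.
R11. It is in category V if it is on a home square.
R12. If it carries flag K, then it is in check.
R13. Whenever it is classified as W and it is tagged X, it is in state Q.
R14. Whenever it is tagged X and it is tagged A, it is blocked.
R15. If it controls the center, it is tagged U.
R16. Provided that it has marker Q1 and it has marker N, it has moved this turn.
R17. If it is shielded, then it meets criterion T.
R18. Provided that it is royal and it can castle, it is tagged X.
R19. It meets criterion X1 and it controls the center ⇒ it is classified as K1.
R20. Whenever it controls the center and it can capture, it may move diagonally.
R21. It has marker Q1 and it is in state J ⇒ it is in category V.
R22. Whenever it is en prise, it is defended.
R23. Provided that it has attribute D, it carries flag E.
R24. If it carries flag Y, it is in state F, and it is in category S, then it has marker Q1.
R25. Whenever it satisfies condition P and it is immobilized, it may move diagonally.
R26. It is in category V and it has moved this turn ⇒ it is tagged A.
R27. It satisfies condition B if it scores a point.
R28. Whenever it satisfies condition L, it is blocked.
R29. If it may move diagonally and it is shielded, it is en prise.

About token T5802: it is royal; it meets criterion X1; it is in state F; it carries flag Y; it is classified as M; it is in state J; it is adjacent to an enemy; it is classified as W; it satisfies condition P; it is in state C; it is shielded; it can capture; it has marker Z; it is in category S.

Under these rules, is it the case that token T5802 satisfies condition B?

Yes

By R2 (it is in state J, it is in state C): it has moved this turn.
By R4 (it is royal, it is classified as W): it carries flag K.
By R8 (it carries flag K, it can capture): it controls the center.
By R9 (it satisfies condition P, it meets criterion X1, it is shielded): it is in state G.
By R20 (it controls the center, it can capture): it may move diagonally.
By R24 (it carries flag Y, it is in state F, it is in category S): it has marker Q1.
By R29 (it may move diagonally, it is shielded): it is en prise.
By R7 (it is en prise, it carries flag Y): it is tagged X.
By R21 (it has marker Q1, it is in state J): it is in category V.
By R26 (it is in category V, it has moved this turn): it is tagged A.
By R14 (it is tagged X, it is tagged A): it is blocked.
By R1 (it is blocked, it is in state G): it satisfies condition B.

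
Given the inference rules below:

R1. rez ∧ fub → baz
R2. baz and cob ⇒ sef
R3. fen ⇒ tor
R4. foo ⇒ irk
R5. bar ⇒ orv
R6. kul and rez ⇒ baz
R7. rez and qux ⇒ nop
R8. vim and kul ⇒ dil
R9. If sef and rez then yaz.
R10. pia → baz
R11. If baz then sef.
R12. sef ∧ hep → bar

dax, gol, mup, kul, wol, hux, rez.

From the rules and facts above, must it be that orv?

Forward chaining from the given facts derives: baz, sef, yaz.
The only rule concluding orv is R5, which needs bar; that is never established.

No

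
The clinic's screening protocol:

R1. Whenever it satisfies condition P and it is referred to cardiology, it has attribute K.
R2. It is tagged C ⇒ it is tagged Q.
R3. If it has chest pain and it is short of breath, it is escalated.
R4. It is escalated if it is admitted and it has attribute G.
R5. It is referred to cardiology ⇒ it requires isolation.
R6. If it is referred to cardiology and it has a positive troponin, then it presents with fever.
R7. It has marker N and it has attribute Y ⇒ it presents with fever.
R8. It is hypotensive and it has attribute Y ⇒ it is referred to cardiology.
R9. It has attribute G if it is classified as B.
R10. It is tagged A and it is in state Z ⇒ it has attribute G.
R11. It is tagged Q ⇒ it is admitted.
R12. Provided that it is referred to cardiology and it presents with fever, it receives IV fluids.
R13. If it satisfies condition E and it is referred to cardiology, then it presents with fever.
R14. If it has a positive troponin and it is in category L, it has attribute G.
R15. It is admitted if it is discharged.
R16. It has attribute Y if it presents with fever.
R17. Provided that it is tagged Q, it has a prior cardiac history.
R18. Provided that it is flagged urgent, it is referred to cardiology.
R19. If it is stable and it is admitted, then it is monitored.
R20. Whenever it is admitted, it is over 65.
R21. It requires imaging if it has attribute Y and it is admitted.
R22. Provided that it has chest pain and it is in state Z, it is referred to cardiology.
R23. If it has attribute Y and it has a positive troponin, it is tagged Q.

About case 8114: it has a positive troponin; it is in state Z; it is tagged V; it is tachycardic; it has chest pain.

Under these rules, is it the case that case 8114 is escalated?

No

Forward chaining from the given facts derives: is referred to cardiology, requires isolation, presents with fever, receives IV fluids, has attribute Y, is tagged Q, is admitted, has a prior cardiac history, is over 65, requires imaging.
Rules concluding "it is escalated": R3 needs "it is short of breath"; R4 needs "it has attribute G" — none of these are established.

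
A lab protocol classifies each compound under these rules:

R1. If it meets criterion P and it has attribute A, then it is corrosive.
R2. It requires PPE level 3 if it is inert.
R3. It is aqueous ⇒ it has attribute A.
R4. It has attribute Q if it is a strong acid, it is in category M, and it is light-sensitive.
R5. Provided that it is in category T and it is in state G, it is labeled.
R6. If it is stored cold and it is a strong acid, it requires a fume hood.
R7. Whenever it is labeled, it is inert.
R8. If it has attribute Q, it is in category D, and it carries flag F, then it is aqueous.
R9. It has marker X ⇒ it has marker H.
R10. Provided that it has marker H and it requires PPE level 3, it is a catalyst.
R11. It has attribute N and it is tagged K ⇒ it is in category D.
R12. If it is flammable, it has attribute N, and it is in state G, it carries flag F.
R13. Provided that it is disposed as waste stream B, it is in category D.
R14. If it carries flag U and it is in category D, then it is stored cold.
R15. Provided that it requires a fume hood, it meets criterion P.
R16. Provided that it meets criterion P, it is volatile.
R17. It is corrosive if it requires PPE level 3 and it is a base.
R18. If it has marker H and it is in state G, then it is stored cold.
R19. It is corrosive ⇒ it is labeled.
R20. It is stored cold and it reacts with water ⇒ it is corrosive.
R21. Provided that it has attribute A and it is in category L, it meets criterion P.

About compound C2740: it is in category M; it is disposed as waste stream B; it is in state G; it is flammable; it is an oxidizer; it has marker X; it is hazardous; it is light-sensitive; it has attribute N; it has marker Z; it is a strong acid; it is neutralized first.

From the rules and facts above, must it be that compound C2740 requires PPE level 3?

Yes

By R4 (it is a strong acid, it is in category M, it is light-sensitive): it has attribute Q.
By R9 (it has marker X): it has marker H.
By R12 (it is flammable, it has attribute N, it is in state G): it carries flag F.
By R13 (it is disposed as waste stream B): it is in category D.
By R18 (it has marker H, it is in state G): it is stored cold.
By R6 (it is stored cold, it is a strong acid): it requires a fume hood.
By R8 (it has attribute Q, it is in category D, it carries flag F): it is aqueous.
By R15 (it requires a fume hood): it meets criterion P.
By R3 (it is aqueous): it has attribute A.
By R1 (it meets criterion P, it has attribute A): it is corrosive.
By R19 (it is corrosive): it is labeled.
By R7 (it is labeled): it is inert.
By R2 (it is inert): it requires PPE level 3.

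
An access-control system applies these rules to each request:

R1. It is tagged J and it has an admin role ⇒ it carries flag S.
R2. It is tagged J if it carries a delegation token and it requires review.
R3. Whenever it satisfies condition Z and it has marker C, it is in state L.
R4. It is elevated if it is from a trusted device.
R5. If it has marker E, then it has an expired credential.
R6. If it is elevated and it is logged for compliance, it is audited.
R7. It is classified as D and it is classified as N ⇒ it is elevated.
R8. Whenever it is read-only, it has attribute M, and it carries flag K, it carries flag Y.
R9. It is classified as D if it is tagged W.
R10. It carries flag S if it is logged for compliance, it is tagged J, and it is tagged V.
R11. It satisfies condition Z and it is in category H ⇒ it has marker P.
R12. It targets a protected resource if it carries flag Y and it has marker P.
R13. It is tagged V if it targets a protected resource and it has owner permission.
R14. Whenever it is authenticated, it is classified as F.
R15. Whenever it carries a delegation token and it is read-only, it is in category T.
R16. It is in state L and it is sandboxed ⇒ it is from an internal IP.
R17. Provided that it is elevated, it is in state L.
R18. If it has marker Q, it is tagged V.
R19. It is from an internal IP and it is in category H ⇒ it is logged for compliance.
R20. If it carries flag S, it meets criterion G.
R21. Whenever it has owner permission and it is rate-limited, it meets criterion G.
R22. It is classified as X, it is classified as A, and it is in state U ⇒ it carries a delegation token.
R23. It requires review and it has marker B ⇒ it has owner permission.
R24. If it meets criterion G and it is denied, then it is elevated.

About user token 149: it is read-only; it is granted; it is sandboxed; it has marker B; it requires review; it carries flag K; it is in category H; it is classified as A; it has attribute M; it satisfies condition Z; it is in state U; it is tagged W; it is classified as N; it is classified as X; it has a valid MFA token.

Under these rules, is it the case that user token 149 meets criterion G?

By R8 (it is read-only, it has attribute M, it carries flag K): it carries flag Y.
By R9 (it is tagged W): it is classified as D.
By R11 (it satisfies condition Z, it is in category H): it has marker P.
By R12 (it carries flag Y, it has marker P): it targets a protected resource.
By R22 (it is classified as X, it is classified as A, it is in state U): it carries a delegation token.
By R23 (it requires review, it has marker B): it has owner permission.
By R2 (it carries a delegation token, it requires review): it is tagged J.
By R7 (it is classified as D, it is classified as N): it is elevated.
By R13 (it targets a protected resource, it has owner permission): it is tagged V.
By R17 (it is elevated): it is in state L.
By R16 (it is in state L, it is sandboxed): it is from an internal IP.
By R19 (it is from an internal IP, it is in category H): it is logged for compliance.
By R10 (it is logged for compliance, it is tagged J, it is tagged V): it carries flag S.
By R20 (it carries flag S): it meets criterion G.

Yes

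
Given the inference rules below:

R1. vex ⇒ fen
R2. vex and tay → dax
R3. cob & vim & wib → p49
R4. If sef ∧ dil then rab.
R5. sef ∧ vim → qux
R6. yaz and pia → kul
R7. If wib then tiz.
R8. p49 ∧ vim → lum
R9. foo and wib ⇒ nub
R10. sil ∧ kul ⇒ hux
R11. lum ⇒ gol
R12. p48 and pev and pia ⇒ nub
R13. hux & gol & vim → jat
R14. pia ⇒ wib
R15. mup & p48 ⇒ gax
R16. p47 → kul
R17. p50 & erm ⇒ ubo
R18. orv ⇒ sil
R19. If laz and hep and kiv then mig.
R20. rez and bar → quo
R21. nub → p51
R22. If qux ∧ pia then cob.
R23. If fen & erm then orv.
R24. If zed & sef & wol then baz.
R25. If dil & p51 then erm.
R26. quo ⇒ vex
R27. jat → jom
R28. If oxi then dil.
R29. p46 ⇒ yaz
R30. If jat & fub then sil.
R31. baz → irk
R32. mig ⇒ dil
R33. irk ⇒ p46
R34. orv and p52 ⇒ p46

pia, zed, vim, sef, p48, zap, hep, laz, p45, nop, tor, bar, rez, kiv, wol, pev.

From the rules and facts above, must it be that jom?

qux  (by R5: sef, vim)
nub  (by R12: p48, pev, pia)
wib  (by R14: pia)
mig  (by R19: laz, hep, kiv)
quo  (by R20: rez, bar)
p51  (by R21: nub)
cob  (by R22: qux, pia)
baz  (by R24: zed, sef, wol)
vex  (by R26: quo)
irk  (by R31: baz)
dil  (by R32: mig)
p46  (by R33: irk)
fen  (by R1: vex)
p49  (by R3: cob, vim, wib)
lum  (by R8: p49, vim)
gol  (by R11: lum)
erm  (by R25: dil, p51)
yaz  (by R29: p46)
kul  (by R6: yaz, pia)
orv  (by R23: fen, erm)
sil  (by R18: orv)
hux  (by R10: sil, kul)
jat  (by R13: hux, gol, vim)
jom  (by R27: jat)

Yes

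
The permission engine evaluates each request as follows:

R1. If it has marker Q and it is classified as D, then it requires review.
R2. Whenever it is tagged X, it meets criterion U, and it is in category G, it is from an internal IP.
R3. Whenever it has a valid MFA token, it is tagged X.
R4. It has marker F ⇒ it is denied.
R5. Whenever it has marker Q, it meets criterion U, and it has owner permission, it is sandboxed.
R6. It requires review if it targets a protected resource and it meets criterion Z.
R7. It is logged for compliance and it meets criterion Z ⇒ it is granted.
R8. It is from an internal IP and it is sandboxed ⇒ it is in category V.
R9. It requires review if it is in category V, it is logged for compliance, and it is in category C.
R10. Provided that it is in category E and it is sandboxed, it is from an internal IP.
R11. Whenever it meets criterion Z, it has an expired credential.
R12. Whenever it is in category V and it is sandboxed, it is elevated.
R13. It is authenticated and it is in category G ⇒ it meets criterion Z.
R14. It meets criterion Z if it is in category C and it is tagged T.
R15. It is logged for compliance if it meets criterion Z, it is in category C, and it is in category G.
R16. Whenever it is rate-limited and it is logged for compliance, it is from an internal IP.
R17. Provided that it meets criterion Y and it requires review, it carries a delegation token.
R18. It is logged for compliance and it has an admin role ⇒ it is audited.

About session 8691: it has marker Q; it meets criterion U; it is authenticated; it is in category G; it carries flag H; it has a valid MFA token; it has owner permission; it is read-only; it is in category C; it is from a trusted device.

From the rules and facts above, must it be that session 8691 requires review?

Yes

By R3 (it has a valid MFA token): it is tagged X.
By R5 (it has marker Q, it meets criterion U, it has owner permission): it is sandboxed.
By R13 (it is authenticated, it is in category G): it meets criterion Z.
By R15 (it meets criterion Z, it is in category C, it is in category G): it is logged for compliance.
By R2 (it is tagged X, it meets criterion U, it is in category G): it is from an internal IP.
By R8 (it is from an internal IP, it is sandboxed): it is in category V.
By R9 (it is in category V, it is logged for compliance, it is in category C): it requires review.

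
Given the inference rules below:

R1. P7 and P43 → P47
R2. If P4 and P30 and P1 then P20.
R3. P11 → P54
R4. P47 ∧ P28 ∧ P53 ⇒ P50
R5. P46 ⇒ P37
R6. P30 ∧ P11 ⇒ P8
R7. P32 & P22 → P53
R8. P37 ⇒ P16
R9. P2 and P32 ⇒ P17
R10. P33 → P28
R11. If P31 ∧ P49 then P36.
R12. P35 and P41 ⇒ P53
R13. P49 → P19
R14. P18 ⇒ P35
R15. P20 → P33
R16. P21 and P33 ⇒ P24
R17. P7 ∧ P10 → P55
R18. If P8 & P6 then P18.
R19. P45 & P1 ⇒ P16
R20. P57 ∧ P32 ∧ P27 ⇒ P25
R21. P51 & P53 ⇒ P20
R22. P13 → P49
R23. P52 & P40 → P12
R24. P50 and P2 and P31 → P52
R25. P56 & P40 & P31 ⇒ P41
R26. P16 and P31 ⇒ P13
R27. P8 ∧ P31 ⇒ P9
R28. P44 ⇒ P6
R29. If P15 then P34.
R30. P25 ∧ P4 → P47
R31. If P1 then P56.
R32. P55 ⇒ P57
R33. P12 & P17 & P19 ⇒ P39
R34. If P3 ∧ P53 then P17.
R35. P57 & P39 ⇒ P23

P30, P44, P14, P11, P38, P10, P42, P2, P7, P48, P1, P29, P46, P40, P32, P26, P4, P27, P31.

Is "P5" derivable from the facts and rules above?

No

Forward chaining from the given facts derives: P20, P54, P37, P8, P16, P17, P33, P55, P13, P9, P6, P56, P57, P28, P18, P25, P49, P41, P47, P36, P19, P35, P53, P50, P52, P12, P39, P23.
No rule has P5 as its conclusion, and it is not among the given facts.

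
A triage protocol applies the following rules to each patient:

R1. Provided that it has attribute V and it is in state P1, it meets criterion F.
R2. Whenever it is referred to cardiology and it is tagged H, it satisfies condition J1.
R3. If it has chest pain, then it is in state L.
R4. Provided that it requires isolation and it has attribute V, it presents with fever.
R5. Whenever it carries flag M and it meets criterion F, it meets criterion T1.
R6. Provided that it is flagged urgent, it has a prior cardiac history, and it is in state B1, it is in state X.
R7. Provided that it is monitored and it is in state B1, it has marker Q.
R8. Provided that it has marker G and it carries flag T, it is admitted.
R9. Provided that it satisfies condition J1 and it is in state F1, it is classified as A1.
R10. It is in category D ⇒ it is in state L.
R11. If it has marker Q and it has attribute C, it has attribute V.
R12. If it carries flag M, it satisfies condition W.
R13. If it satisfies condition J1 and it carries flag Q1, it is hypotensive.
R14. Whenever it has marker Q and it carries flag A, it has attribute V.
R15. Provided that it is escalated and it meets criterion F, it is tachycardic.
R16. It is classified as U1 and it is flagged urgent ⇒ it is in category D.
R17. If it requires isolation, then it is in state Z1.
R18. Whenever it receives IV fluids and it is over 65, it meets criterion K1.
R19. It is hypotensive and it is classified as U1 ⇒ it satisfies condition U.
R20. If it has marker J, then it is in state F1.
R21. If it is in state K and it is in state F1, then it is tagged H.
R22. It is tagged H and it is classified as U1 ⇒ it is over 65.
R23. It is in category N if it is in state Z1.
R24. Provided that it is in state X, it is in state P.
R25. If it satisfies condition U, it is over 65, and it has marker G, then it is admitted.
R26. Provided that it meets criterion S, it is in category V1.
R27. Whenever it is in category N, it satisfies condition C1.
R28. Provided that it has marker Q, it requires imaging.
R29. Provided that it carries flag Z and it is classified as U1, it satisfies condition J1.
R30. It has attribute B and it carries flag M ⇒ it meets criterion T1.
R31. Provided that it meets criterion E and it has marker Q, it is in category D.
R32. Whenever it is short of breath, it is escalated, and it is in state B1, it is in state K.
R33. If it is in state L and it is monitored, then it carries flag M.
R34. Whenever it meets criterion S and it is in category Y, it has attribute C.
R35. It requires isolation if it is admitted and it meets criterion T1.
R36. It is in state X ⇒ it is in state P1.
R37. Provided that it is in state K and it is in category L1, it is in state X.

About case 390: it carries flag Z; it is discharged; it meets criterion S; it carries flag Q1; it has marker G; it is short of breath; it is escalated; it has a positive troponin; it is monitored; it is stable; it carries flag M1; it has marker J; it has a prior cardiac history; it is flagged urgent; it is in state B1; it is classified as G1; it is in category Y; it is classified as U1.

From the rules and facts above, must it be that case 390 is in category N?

By R6 (it is flagged urgent, it has a prior cardiac history, it is in state B1): it is in state X.
By R7 (it is monitored, it is in state B1): it has marker Q.
By R16 (it is classified as U1, it is flagged urgent): it is in category D.
By R20 (it has marker J): it is in state F1.
By R29 (it carries flag Z, it is classified as U1): it satisfies condition J1.
By R32 (it is short of breath, it is escalated, it is in state B1): it is in state K.
By R34 (it meets criterion S, it is in category Y): it has attribute C.
By R36 (it is in state X): it is in state P1.
By R10 (it is in category D): it is in state L.
By R11 (it has marker Q, it has attribute C): it has attribute V.
By R13 (it satisfies condition J1, it carries flag Q1): it is hypotensive.
By R19 (it is hypotensive, it is classified as U1): it satisfies condition U.
By R21 (it is in state K, it is in state F1): it is tagged H.
By R22 (it is tagged H, it is classified as U1): it is over 65.
By R25 (it satisfies condition U, it is over 65, it has marker G): it is admitted.
By R33 (it is in state L, it is monitored): it carries flag M.
By R1 (it has attribute V, it is in state P1): it meets criterion F.
By R5 (it carries flag M, it meets criterion F): it meets criterion T1.
By R35 (it is admitted, it meets criterion T1): it requires isolation.
By R17 (it requires isolation): it is in state Z1.
By R23 (it is in state Z1): it is in category N.

Yes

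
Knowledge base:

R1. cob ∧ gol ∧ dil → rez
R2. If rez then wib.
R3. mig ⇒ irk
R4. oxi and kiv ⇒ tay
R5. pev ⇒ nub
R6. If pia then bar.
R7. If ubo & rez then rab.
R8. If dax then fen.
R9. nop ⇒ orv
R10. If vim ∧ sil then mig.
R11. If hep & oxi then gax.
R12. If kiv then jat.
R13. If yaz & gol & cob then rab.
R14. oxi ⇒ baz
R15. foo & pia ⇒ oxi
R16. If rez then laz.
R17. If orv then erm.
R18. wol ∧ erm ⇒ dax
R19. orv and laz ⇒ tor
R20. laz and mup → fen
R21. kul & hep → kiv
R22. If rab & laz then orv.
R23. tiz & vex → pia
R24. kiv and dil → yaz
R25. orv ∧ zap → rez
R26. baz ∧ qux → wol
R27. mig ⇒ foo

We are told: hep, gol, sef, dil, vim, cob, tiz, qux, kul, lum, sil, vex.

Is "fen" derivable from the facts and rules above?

Yes

rez  (by R1: cob, gol, dil)
mig  (by R10: vim, sil)
laz  (by R16: rez)
kiv  (by R21: kul, hep)
pia  (by R23: tiz, vex)
yaz  (by R24: kiv, dil)
foo  (by R27: mig)
rab  (by R13: yaz, gol, cob)
oxi  (by R15: foo, pia)
orv  (by R22: rab, laz)
baz  (by R14: oxi)
erm  (by R17: orv)
wol  (by R26: baz, qux)
dax  (by R18: wol, erm)
fen  (by R8: dax)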